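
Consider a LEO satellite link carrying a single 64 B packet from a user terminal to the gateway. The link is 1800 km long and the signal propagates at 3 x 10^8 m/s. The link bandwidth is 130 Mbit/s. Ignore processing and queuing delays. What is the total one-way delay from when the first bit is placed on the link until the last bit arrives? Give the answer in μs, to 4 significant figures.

L = 64 × 8 = 512 bits.
Transmission delay = L/R = 512 / 130000000 = 3.93846 μs.
Propagation delay = d/s = 1800000 m / 300000000 m/s = 6000 μs.
Total = 6004 μs.

6004 μs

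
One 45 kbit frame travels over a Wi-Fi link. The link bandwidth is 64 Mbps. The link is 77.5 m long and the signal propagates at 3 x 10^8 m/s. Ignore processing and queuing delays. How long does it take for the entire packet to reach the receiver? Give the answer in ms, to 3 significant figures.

0.703 ms

L = 45000 bits.
Transmission delay = L/R = 45000 / 64000000 = 0.703125 ms.
Propagation delay = d/s = 77.5 m / 300000000 m/s = 0.000258333 ms.
Total = 0.703 ms.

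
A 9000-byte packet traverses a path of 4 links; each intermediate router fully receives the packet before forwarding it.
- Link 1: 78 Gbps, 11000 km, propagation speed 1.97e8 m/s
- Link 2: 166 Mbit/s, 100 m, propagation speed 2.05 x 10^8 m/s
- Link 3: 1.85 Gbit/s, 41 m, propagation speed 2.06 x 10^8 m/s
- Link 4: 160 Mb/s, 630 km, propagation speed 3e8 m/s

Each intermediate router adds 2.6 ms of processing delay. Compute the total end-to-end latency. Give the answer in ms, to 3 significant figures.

66.7 ms

L = 9000 × 8 = 72000 bits.
Transmission delays (L/R per hop): 0.000923077, 0.433735, 0.0389189, 0.45 ms; sum = 0.923577 ms.
Propagation delays (d/s per hop): 55.8376, 0.000487805, 0.000199029, 2.1 ms; sum = 57.9383 ms.
Processing at 3 router(s): 3 × 2.6 ms = 7.8 ms.
End-to-end = 66.7 ms.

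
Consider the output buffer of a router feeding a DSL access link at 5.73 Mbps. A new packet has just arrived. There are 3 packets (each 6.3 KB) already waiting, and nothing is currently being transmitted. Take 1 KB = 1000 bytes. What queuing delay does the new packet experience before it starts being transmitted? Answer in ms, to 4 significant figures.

26.39 ms

Each queued packet: L/R = 50400/5730000 = 8.79581 ms.
3 queued → 26.3874 ms.
Queuing delay = 26.39 ms.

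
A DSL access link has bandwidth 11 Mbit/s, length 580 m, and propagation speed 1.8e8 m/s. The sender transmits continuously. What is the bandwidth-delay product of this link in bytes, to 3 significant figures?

4.43 bytes

Propagation delay = 580 / 180000000 = 3.22222e-06 s.
BDP = R × t_prop = 11000000 × 3.22222e-06 = 35.4444 bits.
In bytes: 35.4444/8 = 4.43 bytes.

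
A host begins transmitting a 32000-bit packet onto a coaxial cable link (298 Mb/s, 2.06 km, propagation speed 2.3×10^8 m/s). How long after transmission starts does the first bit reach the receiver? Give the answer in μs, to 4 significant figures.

First bit experiences only propagation delay: d/s = 2060/2.3e+08 = 8.957 μs.

8.957 μs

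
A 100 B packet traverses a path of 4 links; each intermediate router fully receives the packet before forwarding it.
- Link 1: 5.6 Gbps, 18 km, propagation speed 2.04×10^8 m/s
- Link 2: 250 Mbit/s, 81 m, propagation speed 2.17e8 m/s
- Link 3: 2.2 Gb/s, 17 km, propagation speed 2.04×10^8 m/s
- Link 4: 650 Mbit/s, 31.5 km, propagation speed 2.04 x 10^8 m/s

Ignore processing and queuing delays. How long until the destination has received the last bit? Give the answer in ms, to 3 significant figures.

0.331 ms

L = 100 × 8 = 800 bits.
Transmission delays (L/R per hop): 0.000142857, 0.0032, 0.000363636, 0.00123077 ms; sum = 0.00493726 ms.
Propagation delays (d/s per hop): 0.0882353, 0.000373272, 0.0833333, 0.154412 ms; sum = 0.326354 ms.
End-to-end = 0.331 ms.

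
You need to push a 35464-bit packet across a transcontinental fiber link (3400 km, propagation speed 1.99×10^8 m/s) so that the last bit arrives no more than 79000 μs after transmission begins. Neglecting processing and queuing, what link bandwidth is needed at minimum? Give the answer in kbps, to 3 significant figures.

573 kbps

Propagation delay = 3400000 / 199000000 = 17085.4 μs.
Transmission budget = 79000 − 17085.4 = 61914.6 μs.
R ≥ L / t_tx = 35464 bits / 0.0619146 s = 573 kbps.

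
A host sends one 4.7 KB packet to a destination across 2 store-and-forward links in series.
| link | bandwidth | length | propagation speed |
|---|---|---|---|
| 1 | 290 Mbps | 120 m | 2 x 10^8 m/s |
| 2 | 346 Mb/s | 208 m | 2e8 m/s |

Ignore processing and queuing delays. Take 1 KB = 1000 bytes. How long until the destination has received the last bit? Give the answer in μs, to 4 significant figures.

240.0 μs

L = 37600 bits.
Transmission delays (L/R per hop): 129.655, 108.671 μs; sum = 238.326 μs.
Propagation delays (d/s per hop): 0.6, 1.04 μs; sum = 1.64 μs.
End-to-end = 240.0 μs.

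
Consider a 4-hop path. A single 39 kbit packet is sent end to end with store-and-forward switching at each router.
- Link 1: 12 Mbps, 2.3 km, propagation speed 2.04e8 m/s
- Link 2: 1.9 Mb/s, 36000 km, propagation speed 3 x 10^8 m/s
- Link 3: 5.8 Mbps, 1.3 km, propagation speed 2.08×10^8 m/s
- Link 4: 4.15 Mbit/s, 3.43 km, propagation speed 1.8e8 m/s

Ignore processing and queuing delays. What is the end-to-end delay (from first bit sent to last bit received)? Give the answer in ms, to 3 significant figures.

160 ms

L = 39000 bits.
Transmission delays (L/R per hop): 3.25, 20.5263, 6.72414, 9.39759 ms; sum = 39.898 ms.
Propagation delays (d/s per hop): 0.0112745, 120, 0.00625, 0.0190556 ms; sum = 120.037 ms.
End-to-end = 160 ms.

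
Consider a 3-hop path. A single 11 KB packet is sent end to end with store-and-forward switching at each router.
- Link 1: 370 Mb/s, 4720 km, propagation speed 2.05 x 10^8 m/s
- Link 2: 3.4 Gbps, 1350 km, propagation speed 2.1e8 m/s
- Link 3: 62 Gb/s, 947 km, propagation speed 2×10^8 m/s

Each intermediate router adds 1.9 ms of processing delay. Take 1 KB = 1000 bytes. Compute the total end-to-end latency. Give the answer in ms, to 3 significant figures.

L = 88000 bits.
Transmission delays (L/R per hop): 0.237838, 0.0258824, 0.00141935 ms; sum = 0.26514 ms.
Propagation delays (d/s per hop): 23.0244, 6.42857, 4.735 ms; sum = 34.188 ms.
Processing at 2 router(s): 2 × 1.9 ms = 3.8 ms.
End-to-end = 38.3 ms.

38.3 ms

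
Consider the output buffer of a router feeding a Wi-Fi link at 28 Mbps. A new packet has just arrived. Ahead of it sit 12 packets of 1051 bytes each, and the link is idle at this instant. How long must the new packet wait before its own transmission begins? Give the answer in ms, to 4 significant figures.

3.603 ms

Each queued packet: L/R = 8408/28000000 = 0.300286 ms.
12 queued → 3.60343 ms.
Queuing delay = 3.603 ms.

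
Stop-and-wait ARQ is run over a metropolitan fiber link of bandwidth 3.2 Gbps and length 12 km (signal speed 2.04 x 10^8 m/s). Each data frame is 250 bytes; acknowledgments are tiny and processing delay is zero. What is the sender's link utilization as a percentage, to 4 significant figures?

t_tx = L/R = 2000/3200000000 = 6.25e-07 s.
t_prop = 12000/204000000 = 5.88235e-05 s; RTT = 0.000117647 s.
Cycle = t_tx + RTT = 0.000118272 s.
Utilization = t_tx / cycle = 6.25e-07/0.000118272 = 0.5284 %.

0.5284 %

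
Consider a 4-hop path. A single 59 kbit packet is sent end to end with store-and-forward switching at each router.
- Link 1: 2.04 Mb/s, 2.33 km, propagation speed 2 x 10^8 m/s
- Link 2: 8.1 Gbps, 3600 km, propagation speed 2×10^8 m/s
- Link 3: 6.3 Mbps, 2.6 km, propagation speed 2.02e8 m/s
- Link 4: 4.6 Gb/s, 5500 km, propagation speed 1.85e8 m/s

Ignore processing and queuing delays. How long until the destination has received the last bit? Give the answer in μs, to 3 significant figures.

86100 μs

L = 59000 bits.
Transmission delays (L/R per hop): 28921.6, 7.28395, 9365.08, 12.8261 μs; sum = 38306.8 μs.
Propagation delays (d/s per hop): 11.65, 18000, 12.8713, 29729.7 μs; sum = 47754.3 μs.
End-to-end = 86100 μs.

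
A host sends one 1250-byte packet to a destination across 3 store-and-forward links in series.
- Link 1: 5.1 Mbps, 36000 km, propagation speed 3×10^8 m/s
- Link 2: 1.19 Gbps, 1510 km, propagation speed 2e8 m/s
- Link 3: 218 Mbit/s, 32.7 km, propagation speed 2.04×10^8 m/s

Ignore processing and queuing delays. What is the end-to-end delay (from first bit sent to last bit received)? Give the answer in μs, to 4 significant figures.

129700 μs

L = 1250 × 8 = 10000 bits.
Transmission delays (L/R per hop): 1960.78, 8.40336, 45.8716 μs; sum = 2015.06 μs.
Propagation delays (d/s per hop): 120000, 7550, 160.294 μs; sum = 127710 μs.
End-to-end = 129700 μs.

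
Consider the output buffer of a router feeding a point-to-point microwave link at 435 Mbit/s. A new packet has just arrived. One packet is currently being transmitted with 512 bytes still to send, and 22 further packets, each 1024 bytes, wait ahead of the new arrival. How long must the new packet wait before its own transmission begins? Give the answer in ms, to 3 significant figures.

Each queued packet: L/R = 8192/435000000 = 0.0188322 ms.
22 queued → 0.414308 ms.
Plus remaining 4096 bits of current packet: 0.00941609 ms.
Queuing delay = 0.424 ms.

0.424 ms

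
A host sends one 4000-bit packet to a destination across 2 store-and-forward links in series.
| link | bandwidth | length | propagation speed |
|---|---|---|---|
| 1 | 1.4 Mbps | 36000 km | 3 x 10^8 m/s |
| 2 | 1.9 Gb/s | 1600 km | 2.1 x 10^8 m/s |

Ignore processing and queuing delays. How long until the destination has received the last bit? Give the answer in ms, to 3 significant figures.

130 ms

Transmission delays (L/R per hop): 2.85714, 0.00210526 ms; sum = 2.85925 ms.
Propagation delays (d/s per hop): 120, 7.61905 ms; sum = 127.619 ms.
End-to-end = 130 ms.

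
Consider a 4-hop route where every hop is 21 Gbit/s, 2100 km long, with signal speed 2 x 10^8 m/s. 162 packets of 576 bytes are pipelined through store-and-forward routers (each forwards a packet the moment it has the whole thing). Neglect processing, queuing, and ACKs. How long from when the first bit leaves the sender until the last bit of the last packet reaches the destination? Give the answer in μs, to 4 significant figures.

42040 μs

Per-hop transmission t_tx = L/R = 4608/21000000000 = 0.219429 μs.
Per-hop propagation t_prop = 2100000/200000000 = 10500 μs.
Pipeline fill: first packet needs 4·t_tx to clear all hops; remaining 161 packets each add one t_tx.
Total = (4+162-1)·t_tx + 4·t_prop = 165·0.219429 + 4·10500 = 42040 μs.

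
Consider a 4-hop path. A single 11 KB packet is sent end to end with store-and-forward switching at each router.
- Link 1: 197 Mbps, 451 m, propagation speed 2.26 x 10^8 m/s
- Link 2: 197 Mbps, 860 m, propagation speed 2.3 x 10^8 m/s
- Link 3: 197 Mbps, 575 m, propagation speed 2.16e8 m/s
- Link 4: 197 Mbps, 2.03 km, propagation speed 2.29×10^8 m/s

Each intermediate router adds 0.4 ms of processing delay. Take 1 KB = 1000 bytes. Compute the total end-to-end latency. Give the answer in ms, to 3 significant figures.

L = 88000 bits.
Transmission delay per hop = L/R = 88000/197000000 = 0.446701 ms; 4 hops → 1.7868 ms.
Propagation delays (d/s per hop): 0.00199558, 0.00373913, 0.00266204, 0.00886463 ms; sum = 0.0172614 ms.
Processing at 3 router(s): 3 × 0.4 ms = 1.2 ms.
End-to-end = 3.00 ms.

3.00 ms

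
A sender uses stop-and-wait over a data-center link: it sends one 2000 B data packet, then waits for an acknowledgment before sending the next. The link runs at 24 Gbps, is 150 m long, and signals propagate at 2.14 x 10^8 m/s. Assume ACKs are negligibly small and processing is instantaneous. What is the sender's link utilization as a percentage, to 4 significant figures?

t_tx = L/R = 16000/24000000000 = 6.66667e-07 s.
t_prop = 150/214000000 = 7.00935e-07 s; RTT = 1.40187e-06 s.
Cycle = t_tx + RTT = 2.06854e-06 s.
Utilization = t_tx / cycle = 6.66667e-07/2.06854e-06 = 32.23 %.

32.23 %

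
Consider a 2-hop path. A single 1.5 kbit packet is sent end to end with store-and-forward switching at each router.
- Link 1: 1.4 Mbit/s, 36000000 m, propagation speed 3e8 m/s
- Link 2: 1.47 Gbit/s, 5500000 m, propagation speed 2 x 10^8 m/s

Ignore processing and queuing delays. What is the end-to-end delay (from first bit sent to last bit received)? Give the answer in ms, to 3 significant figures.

149 ms

L = 1500 bits.
Transmission delays (L/R per hop): 1.07143, 0.00102041 ms; sum = 1.07245 ms.
Propagation delays (d/s per hop): 120, 27.5 ms; sum = 147.5 ms.
End-to-end = 149 ms.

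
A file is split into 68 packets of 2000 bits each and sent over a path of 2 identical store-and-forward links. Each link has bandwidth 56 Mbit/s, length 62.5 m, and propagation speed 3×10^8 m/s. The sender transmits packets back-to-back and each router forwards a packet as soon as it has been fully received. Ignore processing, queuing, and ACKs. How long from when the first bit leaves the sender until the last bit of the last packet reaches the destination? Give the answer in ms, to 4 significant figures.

2.465 ms

Per-hop transmission t_tx = L/R = 2000/56000000 = 0.0357143 ms.
Per-hop propagation t_prop = 62.5/300000000 = 0.000208333 ms.
Pipeline fill: first packet needs 2·t_tx to clear all hops; remaining 67 packets each add one t_tx.
Total = (2+68-1)·t_tx + 2·t_prop = 69·0.0357143 + 2·0.000208333 = 2.465 ms.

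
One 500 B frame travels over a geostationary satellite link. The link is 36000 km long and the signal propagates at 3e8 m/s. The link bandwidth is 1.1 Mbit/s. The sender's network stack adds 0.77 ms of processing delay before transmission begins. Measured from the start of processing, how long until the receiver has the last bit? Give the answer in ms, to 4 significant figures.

124.4 ms

L = 500 × 8 = 4000 bits.
Transmission delay = L/R = 4000 / 1100000 = 3.63636 ms.
Propagation delay = d/s = 36000000 m / 300000000 m/s = 120 ms.
Plus processing delay 0.77 ms = 0.77 ms.
Total = 124.4 ms.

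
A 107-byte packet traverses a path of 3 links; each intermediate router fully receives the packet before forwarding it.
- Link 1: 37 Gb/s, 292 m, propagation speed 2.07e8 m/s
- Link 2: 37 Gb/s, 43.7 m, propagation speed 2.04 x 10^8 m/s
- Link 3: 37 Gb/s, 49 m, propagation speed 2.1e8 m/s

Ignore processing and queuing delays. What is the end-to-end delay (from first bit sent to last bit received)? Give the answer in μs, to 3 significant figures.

1.93 μs

L = 107 × 8 = 856 bits.
Transmission delay per hop = L/R = 856/37000000000 = 0.0231351 μs; 3 hops → 0.0694054 μs.
Propagation delays (d/s per hop): 1.41063, 0.214216, 0.233333 μs; sum = 1.85818 μs.
End-to-end = 1.93 μs.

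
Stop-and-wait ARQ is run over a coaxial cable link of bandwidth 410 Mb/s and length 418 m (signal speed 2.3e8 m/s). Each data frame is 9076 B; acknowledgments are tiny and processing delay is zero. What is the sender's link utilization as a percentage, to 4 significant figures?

97.99 %

t_tx = L/R = 72608/410000000 = 0.000177093 s.
t_prop = 418/2.3e+08 = 1.81739e-06 s; RTT = 3.63478e-06 s.
Cycle = t_tx + RTT = 0.000180727 s.
Utilization = t_tx / cycle = 0.000177093/0.000180727 = 97.99 %.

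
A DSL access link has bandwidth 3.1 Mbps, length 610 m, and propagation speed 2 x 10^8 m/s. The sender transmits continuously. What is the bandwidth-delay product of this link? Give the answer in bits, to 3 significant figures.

9.46 bits

Propagation delay = 610 / 200000000 = 3.05e-06 s.
BDP = R × t_prop = 3100000 × 3.05e-06 = 9.455 bits.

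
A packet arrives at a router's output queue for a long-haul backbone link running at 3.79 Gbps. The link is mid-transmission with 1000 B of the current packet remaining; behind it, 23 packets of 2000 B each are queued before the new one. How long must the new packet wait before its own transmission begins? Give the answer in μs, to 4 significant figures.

Each queued packet: L/R = 16000/3790000000 = 4.22164 μs.
23 queued → 97.0976 μs.
Plus remaining 8000 bits of current packet: 2.11082 μs.
Queuing delay = 99.21 μs.

99.21 μs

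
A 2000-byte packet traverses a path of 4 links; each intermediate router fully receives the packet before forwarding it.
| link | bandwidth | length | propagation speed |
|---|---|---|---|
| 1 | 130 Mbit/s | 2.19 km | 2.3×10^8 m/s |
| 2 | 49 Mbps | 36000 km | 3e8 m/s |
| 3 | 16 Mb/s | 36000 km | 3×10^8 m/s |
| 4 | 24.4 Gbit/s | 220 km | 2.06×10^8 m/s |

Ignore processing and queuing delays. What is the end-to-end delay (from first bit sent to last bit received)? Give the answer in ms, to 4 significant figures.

L = 2000 × 8 = 16000 bits.
Transmission delays (L/R per hop): 0.123077, 0.326531, 1, 0.000655738 ms; sum = 1.45026 ms.
Propagation delays (d/s per hop): 0.00952174, 120, 120, 1.06796 ms; sum = 241.077 ms.
End-to-end = 242.5 ms.

242.5 ms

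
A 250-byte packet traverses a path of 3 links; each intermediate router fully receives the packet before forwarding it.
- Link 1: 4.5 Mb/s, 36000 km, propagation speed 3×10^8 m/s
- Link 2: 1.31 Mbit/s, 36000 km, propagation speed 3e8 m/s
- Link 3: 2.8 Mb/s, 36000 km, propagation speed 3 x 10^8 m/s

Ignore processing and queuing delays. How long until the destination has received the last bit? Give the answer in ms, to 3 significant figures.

L = 250 × 8 = 2000 bits.
Transmission delays (L/R per hop): 0.444444, 1.52672, 0.714286 ms; sum = 2.68545 ms.
Propagation delays (d/s per hop): 120, 120, 120 ms; sum = 360 ms.
End-to-end = 363 ms.

363 ms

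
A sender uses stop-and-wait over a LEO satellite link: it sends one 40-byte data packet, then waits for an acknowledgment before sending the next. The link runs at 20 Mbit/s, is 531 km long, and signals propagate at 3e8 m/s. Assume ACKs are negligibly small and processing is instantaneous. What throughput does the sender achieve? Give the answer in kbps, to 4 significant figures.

t_tx = L/R = 320/20000000 = 1.6e-05 s.
t_prop = 531000/300000000 = 0.00177 s; RTT = 0.00354 s.
Cycle = t_tx + RTT = 0.003556 s.
Throughput = L / cycle = 320 / 0.003556 = 89.99 kbps.

89.99 kbps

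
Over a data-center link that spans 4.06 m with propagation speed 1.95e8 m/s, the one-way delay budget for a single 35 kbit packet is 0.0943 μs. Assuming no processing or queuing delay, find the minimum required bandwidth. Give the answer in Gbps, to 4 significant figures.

Propagation delay = 4.06 / 195000000 = 0.0208205 μs.
Transmission budget = 0.0943 − 0.0208205 = 0.0734795 μs.
R ≥ L / t_tx = 35000 bits / 7.34795e-08 s = 476.3 Gbps.

476.3 Gbps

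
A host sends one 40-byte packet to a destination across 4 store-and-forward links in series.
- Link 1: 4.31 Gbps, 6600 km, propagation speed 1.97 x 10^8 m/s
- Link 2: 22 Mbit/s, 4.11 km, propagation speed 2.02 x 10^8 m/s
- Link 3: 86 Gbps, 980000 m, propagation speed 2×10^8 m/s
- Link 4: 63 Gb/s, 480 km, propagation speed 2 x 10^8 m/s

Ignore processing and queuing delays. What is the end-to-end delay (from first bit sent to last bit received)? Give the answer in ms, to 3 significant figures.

40.8 ms

L = 40 × 8 = 320 bits.
Transmission delays (L/R per hop): 7.42459e-05, 0.0145455, 3.72093e-06, 5.07937e-06 ms; sum = 0.0146285 ms.
Propagation delays (d/s per hop): 33.5025, 0.0203465, 4.9, 2.4 ms; sum = 40.8229 ms.
End-to-end = 40.8 ms.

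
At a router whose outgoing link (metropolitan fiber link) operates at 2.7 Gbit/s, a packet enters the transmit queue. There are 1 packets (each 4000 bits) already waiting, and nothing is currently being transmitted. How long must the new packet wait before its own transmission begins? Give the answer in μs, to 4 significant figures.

Each queued packet: L/R = 4000/2700000000 = 1.48148 μs.
1 queued → 1.48148 μs.
Queuing delay = 1.481 μs.

1.481 μs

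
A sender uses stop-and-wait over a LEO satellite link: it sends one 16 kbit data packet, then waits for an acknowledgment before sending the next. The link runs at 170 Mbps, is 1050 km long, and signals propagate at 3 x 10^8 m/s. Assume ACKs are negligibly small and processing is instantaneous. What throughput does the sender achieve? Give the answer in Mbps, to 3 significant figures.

t_tx = L/R = 16000/170000000 = 9.41176e-05 s.
t_prop = 1050000/300000000 = 0.0035 s; RTT = 0.007 s.
Cycle = t_tx + RTT = 0.00709412 s.
Throughput = L / cycle = 16000 / 0.00709412 = 2.26 Mbps.

2.26 Mbps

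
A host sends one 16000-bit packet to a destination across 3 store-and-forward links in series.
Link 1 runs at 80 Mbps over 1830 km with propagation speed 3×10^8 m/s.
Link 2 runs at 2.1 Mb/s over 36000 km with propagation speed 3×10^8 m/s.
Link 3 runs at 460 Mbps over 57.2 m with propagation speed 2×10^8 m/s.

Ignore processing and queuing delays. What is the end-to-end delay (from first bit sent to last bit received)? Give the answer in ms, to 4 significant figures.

Transmission delays (L/R per hop): 0.2, 7.61905, 0.0347826 ms; sum = 7.85383 ms.
Propagation delays (d/s per hop): 6.1, 120, 0.000286 ms; sum = 126.1 ms.
End-to-end = 134.0 ms.

134.0 ms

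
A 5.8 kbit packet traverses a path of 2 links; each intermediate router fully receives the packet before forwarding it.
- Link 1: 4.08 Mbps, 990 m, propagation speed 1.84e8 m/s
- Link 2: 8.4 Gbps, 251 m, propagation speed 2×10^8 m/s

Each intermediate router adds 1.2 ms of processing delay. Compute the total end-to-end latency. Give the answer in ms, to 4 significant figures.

L = 5800 bits.
Transmission delays (L/R per hop): 1.42157, 0.000690476 ms; sum = 1.42226 ms.
Propagation delays (d/s per hop): 0.00538043, 0.001255 ms; sum = 0.00663543 ms.
Processing at 1 router(s): 1 × 1.2 ms = 1.2 ms.
End-to-end = 2.629 ms.

2.629 ms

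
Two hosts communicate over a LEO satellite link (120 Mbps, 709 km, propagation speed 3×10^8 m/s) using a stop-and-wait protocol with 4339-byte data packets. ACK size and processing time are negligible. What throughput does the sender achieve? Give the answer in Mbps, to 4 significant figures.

t_tx = L/R = 34712/120000000 = 0.000289267 s.
t_prop = 709000/300000000 = 0.00236333 s; RTT = 0.00472667 s.
Cycle = t_tx + RTT = 0.00501593 s.
Throughput = L / cycle = 34712 / 0.00501593 = 6.920 Mbps.

6.920 Mbps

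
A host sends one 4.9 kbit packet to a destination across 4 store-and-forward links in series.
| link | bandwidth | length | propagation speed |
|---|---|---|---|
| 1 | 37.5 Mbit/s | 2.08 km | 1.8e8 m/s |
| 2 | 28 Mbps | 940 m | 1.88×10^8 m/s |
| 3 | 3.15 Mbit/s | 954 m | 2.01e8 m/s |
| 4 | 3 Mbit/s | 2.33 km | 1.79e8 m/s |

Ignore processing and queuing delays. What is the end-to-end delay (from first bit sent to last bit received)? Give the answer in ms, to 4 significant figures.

L = 4900 bits.
Transmission delays (L/R per hop): 0.130667, 0.175, 1.55556, 1.63333 ms; sum = 3.49456 ms.
Propagation delays (d/s per hop): 0.0115556, 0.005, 0.00474627, 0.0130168 ms; sum = 0.0343186 ms.
End-to-end = 3.529 ms.

3.529 ms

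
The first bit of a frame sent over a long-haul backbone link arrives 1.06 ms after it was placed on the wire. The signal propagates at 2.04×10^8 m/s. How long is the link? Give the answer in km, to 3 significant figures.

216 km

d = s × t_prop = 204000000 × 0.00106 = 216 km.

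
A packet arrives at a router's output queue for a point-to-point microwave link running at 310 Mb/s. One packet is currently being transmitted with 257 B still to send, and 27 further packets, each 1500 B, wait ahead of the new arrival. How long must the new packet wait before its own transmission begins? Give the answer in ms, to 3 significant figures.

Each queued packet: L/R = 12000/310000000 = 0.0387097 ms.
27 queued → 1.04516 ms.
Plus remaining 2056 bits of current packet: 0.00663226 ms.
Queuing delay = 1.05 ms.

1.05 ms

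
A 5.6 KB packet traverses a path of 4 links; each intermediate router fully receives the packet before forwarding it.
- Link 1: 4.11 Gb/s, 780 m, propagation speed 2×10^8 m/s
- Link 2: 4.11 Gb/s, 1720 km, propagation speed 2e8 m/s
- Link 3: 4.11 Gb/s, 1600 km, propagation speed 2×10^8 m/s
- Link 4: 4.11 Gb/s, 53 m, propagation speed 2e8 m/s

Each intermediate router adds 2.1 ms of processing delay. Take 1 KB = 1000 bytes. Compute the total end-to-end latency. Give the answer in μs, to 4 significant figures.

22950 μs

L = 44800 bits.
Transmission delay per hop = L/R = 44800/4.11e+09 = 10.9002 μs; 4 hops → 43.601 μs.
Propagation delays (d/s per hop): 3.9, 8600, 8000, 0.265 μs; sum = 16604.2 μs.
Processing at 3 router(s): 3 × 2.1 ms = 6300 μs.
End-to-end = 22950 μs.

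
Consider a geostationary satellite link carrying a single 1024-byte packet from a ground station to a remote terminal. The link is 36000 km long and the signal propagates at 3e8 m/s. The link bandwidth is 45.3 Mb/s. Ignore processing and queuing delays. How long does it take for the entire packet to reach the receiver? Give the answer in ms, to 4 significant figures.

L = 1024 × 8 = 8192 bits.
Transmission delay = L/R = 8192 / 45300000 = 0.180839 ms.
Propagation delay = d/s = 36000000 m / 300000000 m/s = 120 ms.
Total = 120.2 ms.

120.2 ms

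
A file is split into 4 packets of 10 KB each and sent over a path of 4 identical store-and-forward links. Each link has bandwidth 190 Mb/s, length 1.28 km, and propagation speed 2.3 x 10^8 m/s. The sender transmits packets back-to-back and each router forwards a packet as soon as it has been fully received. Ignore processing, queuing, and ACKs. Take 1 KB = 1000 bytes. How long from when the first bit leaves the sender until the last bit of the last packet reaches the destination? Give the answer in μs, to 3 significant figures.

Per-hop transmission t_tx = L/R = 80000/190000000 = 421.053 μs.
Per-hop propagation t_prop = 1280/2.3e+08 = 5.56522 μs.
Pipeline fill: first packet needs 4·t_tx to clear all hops; remaining 3 packets each add one t_tx.
Total = (4+4-1)·t_tx + 4·t_prop = 7·421.053 + 4·5.56522 = 2970 μs.

2970 μs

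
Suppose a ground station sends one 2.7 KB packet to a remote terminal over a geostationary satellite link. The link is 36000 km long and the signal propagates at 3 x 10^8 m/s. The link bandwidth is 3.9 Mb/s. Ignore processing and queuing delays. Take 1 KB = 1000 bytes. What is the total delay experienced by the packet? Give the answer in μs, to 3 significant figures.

126000 μs

L = 21600 bits.
Transmission delay = L/R = 21600 / 3900000 = 5538.46 μs.
Propagation delay = d/s = 36000000 m / 300000000 m/s = 120000 μs.
Total = 126000 μs.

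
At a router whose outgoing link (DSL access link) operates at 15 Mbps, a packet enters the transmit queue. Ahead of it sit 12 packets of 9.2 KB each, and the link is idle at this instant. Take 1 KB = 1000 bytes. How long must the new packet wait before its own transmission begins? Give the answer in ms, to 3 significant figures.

58.9 ms

Each queued packet: L/R = 73600/15000000 = 4.90667 ms.
12 queued → 58.88 ms.
Queuing delay = 58.9 ms.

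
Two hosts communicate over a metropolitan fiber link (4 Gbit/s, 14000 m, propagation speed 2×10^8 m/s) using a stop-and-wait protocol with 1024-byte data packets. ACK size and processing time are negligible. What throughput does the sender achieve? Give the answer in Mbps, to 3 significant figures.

57.7 Mbps

t_tx = L/R = 8192/4000000000 = 2.048e-06 s.
t_prop = 14000/200000000 = 7e-05 s; RTT = 0.00014 s.
Cycle = t_tx + RTT = 0.000142048 s.
Throughput = L / cycle = 8192 / 0.000142048 = 57.7 Mbps.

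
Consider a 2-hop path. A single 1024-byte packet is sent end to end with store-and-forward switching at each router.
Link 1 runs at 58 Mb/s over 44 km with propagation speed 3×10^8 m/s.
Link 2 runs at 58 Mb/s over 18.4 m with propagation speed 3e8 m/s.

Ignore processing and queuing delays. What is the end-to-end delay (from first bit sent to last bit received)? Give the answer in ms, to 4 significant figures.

0.4292 ms

L = 1024 × 8 = 8192 bits.
Transmission delay per hop = L/R = 8192/58000000 = 0.141241 ms; 2 hops → 0.282483 ms.
Propagation delays (d/s per hop): 0.146667, 6.13333e-05 ms; sum = 0.146728 ms.
End-to-end = 0.4292 ms.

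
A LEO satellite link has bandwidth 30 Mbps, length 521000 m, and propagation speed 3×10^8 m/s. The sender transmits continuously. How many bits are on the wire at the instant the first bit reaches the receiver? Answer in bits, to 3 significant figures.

Propagation delay = 521000 / 300000000 = 0.00173667 s.
BDP = R × t_prop = 30000000 × 0.00173667 = 52100 bits.

52100 bits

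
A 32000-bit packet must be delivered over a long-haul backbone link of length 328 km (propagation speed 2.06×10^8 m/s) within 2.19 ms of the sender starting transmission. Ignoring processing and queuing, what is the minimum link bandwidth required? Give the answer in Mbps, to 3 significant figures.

53.5 Mbps

Propagation delay = 328000 / 206000000 = 1.59223 ms.
Transmission budget = 2.19 − 1.59223 = 0.597767 ms.
R ≥ L / t_tx = 32000 bits / 0.000597767 s = 53.5 Mbps.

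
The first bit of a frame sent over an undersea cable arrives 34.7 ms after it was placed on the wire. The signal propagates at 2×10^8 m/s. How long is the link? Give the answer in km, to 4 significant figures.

6940 km

d = s × t_prop = 200000000 × 0.0347 = 6940 km.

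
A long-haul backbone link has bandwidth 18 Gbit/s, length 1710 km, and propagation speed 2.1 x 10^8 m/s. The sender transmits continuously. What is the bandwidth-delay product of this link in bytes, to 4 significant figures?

Propagation delay = 1710000 / 210000000 = 0.00814286 s.
BDP = R × t_prop = 18000000000 × 0.00814286 = 146571000 bits.
In bytes: 146571000/8 = 18320000 bytes.

18320000 bytes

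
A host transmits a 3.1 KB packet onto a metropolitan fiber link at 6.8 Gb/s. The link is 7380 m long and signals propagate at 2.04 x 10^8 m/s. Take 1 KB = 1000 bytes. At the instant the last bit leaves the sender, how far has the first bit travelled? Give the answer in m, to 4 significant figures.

t_tx = L/R = 24800/6800000000 = 3.64706e-06 s.
Distance = s × t_tx = 204000000 × 3.64706e-06 = 744.0 m.

744.0 m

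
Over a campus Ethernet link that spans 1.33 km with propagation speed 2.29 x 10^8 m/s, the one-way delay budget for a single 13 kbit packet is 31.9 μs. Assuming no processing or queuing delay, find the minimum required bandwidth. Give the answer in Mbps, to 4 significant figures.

Propagation delay = 1330 / 229000000 = 5.80786 μs.
Transmission budget = 31.9 − 5.80786 = 26.0921 μs.
R ≥ L / t_tx = 13000 bits / 2.60921e-05 s = 498.2 Mbps.

498.2 Mbps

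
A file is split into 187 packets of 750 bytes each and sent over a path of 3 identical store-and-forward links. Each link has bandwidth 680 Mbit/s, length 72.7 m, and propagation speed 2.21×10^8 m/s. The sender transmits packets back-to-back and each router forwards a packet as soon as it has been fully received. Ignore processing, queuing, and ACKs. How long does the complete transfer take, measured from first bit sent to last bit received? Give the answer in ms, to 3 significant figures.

Per-hop transmission t_tx = L/R = 6000/680000000 = 0.00882353 ms.
Per-hop propagation t_prop = 72.7/221000000 = 0.000328959 ms.
Pipeline fill: first packet needs 3·t_tx to clear all hops; remaining 186 packets each add one t_tx.
Total = (3+187-1)·t_tx + 3·t_prop = 189·0.00882353 + 3·0.000328959 = 1.67 ms.

1.67 ms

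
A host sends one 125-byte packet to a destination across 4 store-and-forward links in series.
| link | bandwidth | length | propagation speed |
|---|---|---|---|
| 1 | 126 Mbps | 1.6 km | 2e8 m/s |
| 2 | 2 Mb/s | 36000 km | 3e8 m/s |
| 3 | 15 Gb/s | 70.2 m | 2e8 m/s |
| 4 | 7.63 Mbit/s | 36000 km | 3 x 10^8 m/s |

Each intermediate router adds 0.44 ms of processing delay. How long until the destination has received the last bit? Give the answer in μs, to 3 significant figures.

242000 μs

L = 125 × 8 = 1000 bits.
Transmission delays (L/R per hop): 7.93651, 500, 0.0666667, 131.062 μs; sum = 639.065 μs.
Propagation delays (d/s per hop): 8, 120000, 0.351, 120000 μs; sum = 240008 μs.
Processing at 3 router(s): 3 × 0.44 ms = 1320 μs.
End-to-end = 242000 μs.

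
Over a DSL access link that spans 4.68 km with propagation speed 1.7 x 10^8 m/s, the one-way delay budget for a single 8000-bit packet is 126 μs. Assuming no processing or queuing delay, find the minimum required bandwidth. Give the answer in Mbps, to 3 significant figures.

Propagation delay = 4680 / 170000000 = 27.5294 μs.
Transmission budget = 126 − 27.5294 = 98.4706 μs.
R ≥ L / t_tx = 8000 bits / 9.84706e-05 s = 81.2 Mbps.

81.2 Mbps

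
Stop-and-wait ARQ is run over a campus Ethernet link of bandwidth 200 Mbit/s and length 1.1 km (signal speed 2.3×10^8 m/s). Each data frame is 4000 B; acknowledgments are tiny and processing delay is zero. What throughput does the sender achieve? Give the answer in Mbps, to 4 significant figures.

t_tx = L/R = 32000/200000000 = 0.00016 s.
t_prop = 1100/2.3e+08 = 4.78261e-06 s; RTT = 9.56522e-06 s.
Cycle = t_tx + RTT = 0.000169565 s.
Throughput = L / cycle = 32000 / 0.000169565 = 188.7 Mbps.

188.7 Mbps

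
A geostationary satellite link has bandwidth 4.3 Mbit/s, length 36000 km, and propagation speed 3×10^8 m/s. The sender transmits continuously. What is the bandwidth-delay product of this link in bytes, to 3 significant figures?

Propagation delay = 36000000 / 300000000 = 0.12 s.
BDP = R × t_prop = 4300000 × 0.12 = 516000 bits.
In bytes: 516000/8 = 64500 bytes.

64500 bytes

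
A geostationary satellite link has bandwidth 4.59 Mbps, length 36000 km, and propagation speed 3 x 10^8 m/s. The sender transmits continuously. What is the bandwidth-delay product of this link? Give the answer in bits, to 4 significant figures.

Propagation delay = 36000000 / 300000000 = 0.12 s.
BDP = R × t_prop = 4590000 × 0.12 = 550800 bits.

550800 bits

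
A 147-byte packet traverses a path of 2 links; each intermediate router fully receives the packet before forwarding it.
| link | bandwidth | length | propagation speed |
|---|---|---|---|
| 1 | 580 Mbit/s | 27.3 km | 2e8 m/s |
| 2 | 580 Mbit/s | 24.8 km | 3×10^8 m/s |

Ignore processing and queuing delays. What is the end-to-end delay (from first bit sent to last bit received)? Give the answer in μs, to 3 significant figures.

L = 147 × 8 = 1176 bits.
Transmission delay per hop = L/R = 1176/580000000 = 2.02759 μs; 2 hops → 4.05517 μs.
Propagation delays (d/s per hop): 136.5, 82.6667 μs; sum = 219.167 μs.
End-to-end = 223 μs.

223 μs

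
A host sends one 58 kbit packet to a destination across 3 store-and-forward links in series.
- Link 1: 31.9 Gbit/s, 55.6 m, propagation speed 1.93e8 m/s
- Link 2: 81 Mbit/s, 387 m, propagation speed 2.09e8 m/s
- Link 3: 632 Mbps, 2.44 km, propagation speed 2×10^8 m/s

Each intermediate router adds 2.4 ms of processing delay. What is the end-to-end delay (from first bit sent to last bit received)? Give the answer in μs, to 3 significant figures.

5620 μs

L = 58000 bits.
Transmission delays (L/R per hop): 1.81818, 716.049, 91.7722 μs; sum = 809.64 μs.
Propagation delays (d/s per hop): 0.288083, 1.85167, 12.2 μs; sum = 14.3398 μs.
Processing at 2 router(s): 2 × 2.4 ms = 4800 μs.
End-to-end = 5620 μs.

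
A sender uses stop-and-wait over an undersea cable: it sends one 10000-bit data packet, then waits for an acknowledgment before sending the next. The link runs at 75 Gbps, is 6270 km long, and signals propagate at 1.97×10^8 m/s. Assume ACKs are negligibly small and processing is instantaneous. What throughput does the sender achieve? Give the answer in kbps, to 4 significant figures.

t_tx = L/R = 10000/75000000000 = 1.33333e-07 s.
t_prop = 6270000/197000000 = 0.0318274 s; RTT = 0.0636548 s.
Cycle = t_tx + RTT = 0.063655 s.
Throughput = L / cycle = 10000 / 0.063655 = 157.1 kbps.

157.1 kbps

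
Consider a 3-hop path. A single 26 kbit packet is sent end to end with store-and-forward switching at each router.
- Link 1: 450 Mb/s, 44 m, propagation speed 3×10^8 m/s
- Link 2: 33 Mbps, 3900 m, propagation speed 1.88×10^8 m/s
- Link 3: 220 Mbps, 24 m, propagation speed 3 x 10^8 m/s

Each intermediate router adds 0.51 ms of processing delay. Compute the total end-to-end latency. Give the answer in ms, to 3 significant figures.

2.00 ms

L = 26000 bits.
Transmission delays (L/R per hop): 0.0577778, 0.787879, 0.118182 ms; sum = 0.963838 ms.
Propagation delays (d/s per hop): 0.000146667, 0.0207447, 8e-05 ms; sum = 0.0209713 ms.
Processing at 2 router(s): 2 × 0.51 ms = 1.02 ms.
End-to-end = 2.00 ms.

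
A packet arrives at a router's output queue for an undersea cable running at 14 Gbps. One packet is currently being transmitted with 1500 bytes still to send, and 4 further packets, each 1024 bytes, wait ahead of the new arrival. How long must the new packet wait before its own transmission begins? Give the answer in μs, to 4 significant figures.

3.198 μs

Each queued packet: L/R = 8192/14000000000 = 0.585143 μs.
4 queued → 2.34057 μs.
Plus remaining 12000 bits of current packet: 0.857143 μs.
Queuing delay = 3.198 μs.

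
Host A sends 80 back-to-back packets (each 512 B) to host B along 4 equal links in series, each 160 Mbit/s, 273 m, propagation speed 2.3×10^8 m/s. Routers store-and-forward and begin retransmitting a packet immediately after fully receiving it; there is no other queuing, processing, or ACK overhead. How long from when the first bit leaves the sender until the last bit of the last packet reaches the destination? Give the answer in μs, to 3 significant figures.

Per-hop transmission t_tx = L/R = 4096/160000000 = 25.6 μs.
Per-hop propagation t_prop = 273/2.3e+08 = 1.18696 μs.
Pipeline fill: first packet needs 4·t_tx to clear all hops; remaining 79 packets each add one t_tx.
Total = (4+80-1)·t_tx + 4·t_prop = 83·25.6 + 4·1.18696 = 2130 μs.

2130 μs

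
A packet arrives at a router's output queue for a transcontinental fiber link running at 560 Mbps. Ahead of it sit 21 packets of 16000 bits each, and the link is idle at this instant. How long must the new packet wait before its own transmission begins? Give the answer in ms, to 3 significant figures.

Each queued packet: L/R = 16000/560000000 = 0.0285714 ms.
21 queued → 0.6 ms.
Queuing delay = 0.600 ms.

0.600 ms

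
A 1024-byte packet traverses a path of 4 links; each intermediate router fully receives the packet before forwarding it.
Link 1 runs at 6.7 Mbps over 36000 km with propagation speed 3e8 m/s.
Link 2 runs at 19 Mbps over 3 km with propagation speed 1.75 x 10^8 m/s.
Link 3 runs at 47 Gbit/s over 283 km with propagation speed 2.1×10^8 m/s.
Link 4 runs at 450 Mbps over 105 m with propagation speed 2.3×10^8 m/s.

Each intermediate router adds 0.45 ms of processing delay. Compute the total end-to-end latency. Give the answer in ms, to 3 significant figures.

L = 1024 × 8 = 8192 bits.
Transmission delays (L/R per hop): 1.22269, 0.431158, 0.000174298, 0.0182044 ms; sum = 1.67222 ms.
Propagation delays (d/s per hop): 120, 0.0171429, 1.34762, 0.000456522 ms; sum = 121.365 ms.
Processing at 3 router(s): 3 × 0.45 ms = 1.35 ms.
End-to-end = 124 ms.

124 ms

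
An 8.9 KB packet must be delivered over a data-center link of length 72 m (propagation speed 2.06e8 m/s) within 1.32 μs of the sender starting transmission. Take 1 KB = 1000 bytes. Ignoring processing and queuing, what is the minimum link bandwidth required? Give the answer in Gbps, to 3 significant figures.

73.4 Gbps

L = 71200 bits.
Propagation delay = 72 / 206000000 = 0.349515 μs.
Transmission budget = 1.32 − 0.349515 = 0.970485 μs.
R ≥ L / t_tx = 71200 bits / 9.70485e-07 s = 73.4 Gbps.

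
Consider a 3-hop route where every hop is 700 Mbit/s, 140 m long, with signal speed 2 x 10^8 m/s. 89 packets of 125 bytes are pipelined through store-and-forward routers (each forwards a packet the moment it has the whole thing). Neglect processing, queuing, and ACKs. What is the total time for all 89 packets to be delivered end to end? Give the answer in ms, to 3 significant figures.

0.132 ms

Per-hop transmission t_tx = L/R = 1000/700000000 = 0.00142857 ms.
Per-hop propagation t_prop = 140/200000000 = 0.0007 ms.
Pipeline fill: first packet needs 3·t_tx to clear all hops; remaining 88 packets each add one t_tx.
Total = (3+89-1)·t_tx + 3·t_prop = 91·0.00142857 + 3·0.0007 = 0.132 ms.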